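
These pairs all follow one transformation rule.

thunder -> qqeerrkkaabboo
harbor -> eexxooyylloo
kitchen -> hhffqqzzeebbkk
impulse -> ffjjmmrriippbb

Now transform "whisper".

Each output is the input with this applied: double every character, then shift every letter 3 places backward in the alphabet (wrapping around).
On "whisper": the first step gives "wwhhiissppeerr", and the second then gives "tteeffppmmbboo".

tteeffppmmbboo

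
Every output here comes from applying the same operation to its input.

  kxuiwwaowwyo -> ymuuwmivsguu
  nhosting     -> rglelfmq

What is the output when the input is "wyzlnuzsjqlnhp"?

qhojlfnuwxjlsx

Looking at the pairs, the operation is to swap the front and back halves of the string, then shift every letter 2 places backward in the alphabet (wrapping around).
"wyzlnuzsjqlnhp" → "sjqlnhpwyzlnuz" → "qhojlfnuwxjlsx".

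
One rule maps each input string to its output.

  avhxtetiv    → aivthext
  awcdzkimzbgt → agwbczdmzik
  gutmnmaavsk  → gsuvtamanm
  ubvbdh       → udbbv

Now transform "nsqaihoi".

Rule — delete the last character, then take characters alternately from the front and the back (1st, last, 2nd, 2nd-last, ...).
Working it through for "nsqaihoi": intermediate "nsqaiho", final "noshqia".

noshqia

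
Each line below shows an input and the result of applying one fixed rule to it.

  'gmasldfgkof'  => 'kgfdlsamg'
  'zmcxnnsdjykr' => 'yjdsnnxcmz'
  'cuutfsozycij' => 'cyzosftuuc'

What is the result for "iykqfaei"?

afqkyi

The transformation: reverse the string, then delete the first 2 characters.
Working it through for "iykqfaei": intermediate "ieafqkyi", final "afqkyi".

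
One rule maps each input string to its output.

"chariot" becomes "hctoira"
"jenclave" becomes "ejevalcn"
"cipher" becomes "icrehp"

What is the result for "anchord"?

nadrohc

The transformation: move the first 2 characters to the end (rotate left by 2), then reverse the string.
For "anchord", step one produces "chordan"; step two turns that into "nadrohc".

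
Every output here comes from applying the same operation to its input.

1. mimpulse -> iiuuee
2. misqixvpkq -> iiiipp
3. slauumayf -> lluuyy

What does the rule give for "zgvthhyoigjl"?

Each output is the input with this applied: keep one character in every 3, starting at position 2 (positions 2nd, 5th, 8th, ...), then double every character.
For "zgvthhyoigjl", step one produces "ghoj"; step two turns that into "gghhoojj".

gghhoojj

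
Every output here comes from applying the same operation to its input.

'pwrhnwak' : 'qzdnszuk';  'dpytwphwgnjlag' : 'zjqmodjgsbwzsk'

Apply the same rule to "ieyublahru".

Looking at the pairs, the operation is to shift every letter 3 places forward in the alphabet (wrapping around), then swap the front and back halves of the string.
On "ieyublahru": the first step gives "lhbxeodkux", and the second then gives "odkuxlhbxe".

odkuxlhbxe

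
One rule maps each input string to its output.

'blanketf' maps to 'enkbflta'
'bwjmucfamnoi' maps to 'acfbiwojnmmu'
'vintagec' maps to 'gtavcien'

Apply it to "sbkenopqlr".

pnosrblkqe

The pattern: take characters alternately from the front and the back (1st, last, 2nd, 2nd-last, ...), then move the last 3 characters to the front (rotate right by 3).
"sbkenopqlr" → "srblkqepno" → "pnosrblkqe".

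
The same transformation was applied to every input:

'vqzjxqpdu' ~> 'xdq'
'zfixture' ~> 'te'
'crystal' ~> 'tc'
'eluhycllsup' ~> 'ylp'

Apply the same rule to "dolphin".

hd

Each output is the input with this applied: move the first 2 characters to the end (rotate left by 2), then keep one character in every 3, starting at position 3 (positions 3rd, 6th, 9th, ...).
So "dolphin" becomes "hd".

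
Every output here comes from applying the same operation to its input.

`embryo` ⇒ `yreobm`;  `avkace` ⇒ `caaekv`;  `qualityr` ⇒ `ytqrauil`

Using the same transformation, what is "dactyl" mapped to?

ytdlca

What's happening: move the last 3 characters to the front (rotate right by 3), then swap each adjacent pair of characters (1↔2, 3↔4, ...).
"dactyl" → "tyldac" → "ytdlca".
(Check on "qualityr": → "tyrquali" → "ytqrauil" ✓)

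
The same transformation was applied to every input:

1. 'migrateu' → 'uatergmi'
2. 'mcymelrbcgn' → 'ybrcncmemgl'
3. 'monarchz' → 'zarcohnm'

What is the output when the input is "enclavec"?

In each case the input is transformed by: sort the characters into reverse alphabetical order, then take characters alternately from the front and the back (1st, last, 2nd, 2nd-last, ...).
Starting from "enclavec": after the first operation, "vnleecca"; after the second, "vanclcee".

vanclcee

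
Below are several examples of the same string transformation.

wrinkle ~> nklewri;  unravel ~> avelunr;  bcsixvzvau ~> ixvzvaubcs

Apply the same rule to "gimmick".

The pattern: move the first 3 characters to the end (rotate left by 3).
Doing the same to "gimmick": "mickgim".

mickgim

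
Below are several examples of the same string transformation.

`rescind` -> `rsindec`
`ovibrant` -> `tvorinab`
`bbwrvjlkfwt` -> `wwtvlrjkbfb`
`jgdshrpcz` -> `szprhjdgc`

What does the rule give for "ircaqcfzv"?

vzqrficca

Rule — sort the characters into reverse alphabetical order, then swap each adjacent pair of characters (1↔2, 3↔4, ...).
For "ircaqcfzv", step one produces "zvrqifcca"; step two turns that into "vzqrficca".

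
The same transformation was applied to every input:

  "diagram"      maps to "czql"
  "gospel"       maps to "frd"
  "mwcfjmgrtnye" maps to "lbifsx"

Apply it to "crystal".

The pattern: shift every letter 1 place backward in the alphabet (wrapping around), then keep every other character starting from the first (positions 1st, 3rd, 5th, ...).
For "crystal", step one produces "bqxrszk"; step two turns that into "bxsk".
(Check on "gospel": → "fnrodk" → "frd" ✓)

bxsk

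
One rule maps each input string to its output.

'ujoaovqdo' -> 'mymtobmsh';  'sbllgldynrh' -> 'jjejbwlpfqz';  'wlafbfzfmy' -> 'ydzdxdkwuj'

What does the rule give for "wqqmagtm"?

okyerkuo

The pattern: shift every letter 2 places backward in the alphabet (wrapping around), then move the first 2 characters to the end (rotate left by 2).
"wqqmagtm" → "uookyerk" → "okyerkuo".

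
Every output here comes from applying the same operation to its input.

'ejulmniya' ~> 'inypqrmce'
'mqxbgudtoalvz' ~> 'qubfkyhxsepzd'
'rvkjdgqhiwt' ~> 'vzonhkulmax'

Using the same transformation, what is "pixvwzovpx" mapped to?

tmbzadsztb

The pattern: shift every letter 4 places forward in the alphabet (wrapping around).
Applying that to "pixvwzovpx" gives "tmbzadsztb".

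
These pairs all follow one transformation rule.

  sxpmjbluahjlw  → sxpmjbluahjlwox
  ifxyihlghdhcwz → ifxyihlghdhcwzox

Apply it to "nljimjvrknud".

The rule is to append "ox".
"nljimjvrknud" → "nljimjvrknudox".

nljimjvrknudox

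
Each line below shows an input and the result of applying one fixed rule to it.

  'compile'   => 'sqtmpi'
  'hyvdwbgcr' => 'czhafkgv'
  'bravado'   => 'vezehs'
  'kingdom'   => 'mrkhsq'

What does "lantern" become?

The transformation: delete the first character, then shift every letter 4 places forward in the alphabet (wrapping around).
For "lantern", step one produces "antern"; step two turns that into "erxivr".

erxivr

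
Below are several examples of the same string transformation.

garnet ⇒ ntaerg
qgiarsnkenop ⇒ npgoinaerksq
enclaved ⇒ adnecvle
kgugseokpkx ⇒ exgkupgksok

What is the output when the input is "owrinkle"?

newlrkio

The pattern: take characters alternately from the front and the back (1st, last, 2nd, 2nd-last, ...), then swap the first and last characters.
Working it through for "owrinkle": intermediate "oewlrkin", final "newlrkio".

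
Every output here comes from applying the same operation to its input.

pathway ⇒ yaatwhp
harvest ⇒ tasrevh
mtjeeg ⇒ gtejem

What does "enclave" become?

What's happening: take characters alternately from the front and the back (1st, last, 2nd, 2nd-last, ...), then move the first character to the end.
For "enclave", step one produces "eenvcal"; step two turns that into "envcale".
(Check on "pathway": → "pyaatwh" → "yaatwhp" ✓)

envcale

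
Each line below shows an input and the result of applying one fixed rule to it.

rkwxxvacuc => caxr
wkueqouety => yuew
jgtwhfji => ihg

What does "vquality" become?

ylq

The rule is to reverse the string, then keep one character in every 3, starting at position 1 (positions 1st, 4th, 7th, ...).
So "vquality" becomes "ylq".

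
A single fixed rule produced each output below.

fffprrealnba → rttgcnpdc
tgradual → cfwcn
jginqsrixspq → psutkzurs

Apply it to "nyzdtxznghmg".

fvzbpijoi

Looking at the pairs, the operation is to delete the first 3 characters, then shift every letter 2 places forward in the alphabet (wrapping around).
Working it through for "nyzdtxznghmg": intermediate "dtxznghmg", final "fvzbpijoi".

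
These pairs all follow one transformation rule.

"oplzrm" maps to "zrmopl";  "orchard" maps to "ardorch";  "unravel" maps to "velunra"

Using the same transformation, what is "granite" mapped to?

Each output is the input with this applied: move the last 3 characters to the front (rotate right by 3).
Applying that to "granite" gives "itegran".

itegran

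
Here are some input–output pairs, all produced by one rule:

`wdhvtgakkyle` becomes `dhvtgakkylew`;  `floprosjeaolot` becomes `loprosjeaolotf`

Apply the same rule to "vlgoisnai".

In each case the input is transformed by: move the first character to the end.
Doing the same to "vlgoisnai": "lgoisnaiv".

lgoisnaiv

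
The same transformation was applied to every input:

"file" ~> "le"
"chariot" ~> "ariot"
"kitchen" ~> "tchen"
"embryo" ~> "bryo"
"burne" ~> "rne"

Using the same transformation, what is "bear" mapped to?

In each case the input is transformed by: delete the first 2 characters.
Applying that to "bear" gives "ar".

ar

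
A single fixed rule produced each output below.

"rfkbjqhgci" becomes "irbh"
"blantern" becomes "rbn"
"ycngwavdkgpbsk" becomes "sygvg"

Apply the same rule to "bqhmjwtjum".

mbmt

Rule — keep one character in every 3, starting at position 1 (positions 1st, 4th, 7th, ...), then move the last character to the front.
Applying both steps to "bqhmjwtjum": "bmtm", then "mbmt".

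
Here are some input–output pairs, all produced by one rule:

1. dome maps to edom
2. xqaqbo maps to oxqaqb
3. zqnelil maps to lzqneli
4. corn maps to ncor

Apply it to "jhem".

mjhe

The rule is to move the last character to the front.
"jhem" → "mjhe".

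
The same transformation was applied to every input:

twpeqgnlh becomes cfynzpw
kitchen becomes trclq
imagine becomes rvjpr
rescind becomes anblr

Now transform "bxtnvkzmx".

In each case the input is transformed by: delete the last 2 characters, then shift every letter 9 places forward in the alphabet (wrapping around).
For "bxtnvkzmx", step one produces "bxtnvkz"; step two turns that into "kgcweti".
(Check on "imagine": → "imagi" → "rvjpr" ✓)

kgcweti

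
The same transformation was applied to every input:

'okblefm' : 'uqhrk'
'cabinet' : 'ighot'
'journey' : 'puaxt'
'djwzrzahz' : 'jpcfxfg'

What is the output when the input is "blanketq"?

hrgtqk

What's happening: shift every letter 6 places forward in the alphabet (wrapping around), then delete the last 2 characters.
On "blanketq": the first step gives "hrgtqkzw", and the second then gives "hrgtqk".
(Check on "djwzrzahz": → "jpcfxfgnf" → "jpcfxfg" ✓)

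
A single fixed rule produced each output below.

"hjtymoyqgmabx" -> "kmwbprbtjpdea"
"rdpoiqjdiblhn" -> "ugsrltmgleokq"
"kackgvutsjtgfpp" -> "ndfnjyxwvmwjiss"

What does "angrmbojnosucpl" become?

dqjupermqrvxfso

The rule is to shift every letter 3 places forward in the alphabet (wrapping around).
"angrmbojnosucpl" → "dqjupermqrvxfso".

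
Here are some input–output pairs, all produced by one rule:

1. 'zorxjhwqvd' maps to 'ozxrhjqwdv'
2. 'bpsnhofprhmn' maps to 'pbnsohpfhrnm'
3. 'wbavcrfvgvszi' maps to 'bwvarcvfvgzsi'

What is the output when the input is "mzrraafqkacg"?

zmrraaqfakgc

Looking at the pairs, the operation is to swap each adjacent pair of characters (1↔2, 3↔4, ...).
For "mzrraafqkacg" the result is "zmrraaqfakgc".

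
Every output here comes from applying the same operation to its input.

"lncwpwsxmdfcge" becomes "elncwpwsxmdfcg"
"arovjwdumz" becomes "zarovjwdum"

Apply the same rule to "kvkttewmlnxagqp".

pkvkttewmlnxagq

Rule — move the last character to the front.
For "kvkttewmlnxagqp" the result is "pkvkttewmlnxagq".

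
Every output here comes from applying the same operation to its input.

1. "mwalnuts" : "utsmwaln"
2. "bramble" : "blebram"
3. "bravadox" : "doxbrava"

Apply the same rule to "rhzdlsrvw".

rvwrhzdls

Each output is the input with this applied: move the last 3 characters to the front (rotate right by 3).
On "rhzdlsrvw" that produces "rvwrhzdls".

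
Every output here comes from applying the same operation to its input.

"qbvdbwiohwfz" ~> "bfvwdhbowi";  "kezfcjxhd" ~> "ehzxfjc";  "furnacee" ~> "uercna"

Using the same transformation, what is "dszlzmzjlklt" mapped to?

Rule — take characters alternately from the front and the back (1st, last, 2nd, 2nd-last, ...), then delete the first 2 characters.
Applying that to "dszlzmzjlklt" gives "slzkllzjmz".
(Check on "furnacee": → "feuercna" → "uercna" ✓)

slzkllzjmz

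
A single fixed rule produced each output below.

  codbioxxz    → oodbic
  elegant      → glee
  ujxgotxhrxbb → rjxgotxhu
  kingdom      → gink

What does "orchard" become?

Looking at the pairs, the operation is to delete the last 3 characters, then swap the first and last characters.
"orchard" → "hrco".

hrco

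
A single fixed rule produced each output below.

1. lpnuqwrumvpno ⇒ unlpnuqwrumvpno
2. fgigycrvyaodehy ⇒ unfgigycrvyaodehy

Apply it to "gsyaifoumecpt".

ungsyaifoumecpt

Rule — prepend "un".
For "gsyaifoumecpt" the result is "ungsyaifoumecpt".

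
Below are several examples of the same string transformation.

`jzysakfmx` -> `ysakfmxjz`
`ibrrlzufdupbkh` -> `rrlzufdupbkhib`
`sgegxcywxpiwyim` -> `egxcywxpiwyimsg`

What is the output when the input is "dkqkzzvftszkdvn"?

The rule is to move the first 2 characters to the end (rotate left by 2).
On "dkqkzzvftszkdvn" that produces "qkzzvftszkdvndk".

qkzzvftszkdvndk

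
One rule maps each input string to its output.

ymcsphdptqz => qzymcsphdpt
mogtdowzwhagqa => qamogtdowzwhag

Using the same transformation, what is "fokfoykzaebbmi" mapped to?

Rule — move the last 2 characters to the front (rotate right by 2).
Applying that to "fokfoykzaebbmi" gives "mifokfoykzaebb".

mifokfoykzaebb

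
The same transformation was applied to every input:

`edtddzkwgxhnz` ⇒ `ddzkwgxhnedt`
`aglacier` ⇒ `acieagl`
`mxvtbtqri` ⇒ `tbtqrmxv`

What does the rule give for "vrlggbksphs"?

ggbksphvrl

The pattern: delete the last character, then move the first 3 characters to the end (rotate left by 3).
"vrlggbksphs" → "vrlggbksph" → "ggbksphvrl".
(Check on "mxvtbtqri": → "mxvtbtqr" → "tbtqrmxv" ✓)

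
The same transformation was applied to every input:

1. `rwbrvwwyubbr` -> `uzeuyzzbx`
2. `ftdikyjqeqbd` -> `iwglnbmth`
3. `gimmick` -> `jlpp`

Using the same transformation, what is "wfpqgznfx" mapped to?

zistjc

The rule is to shift every letter 3 places forward in the alphabet (wrapping around), then delete the last 3 characters.
Working it through for "wfpqgznfx": intermediate "zistjcqia", final "zistjc".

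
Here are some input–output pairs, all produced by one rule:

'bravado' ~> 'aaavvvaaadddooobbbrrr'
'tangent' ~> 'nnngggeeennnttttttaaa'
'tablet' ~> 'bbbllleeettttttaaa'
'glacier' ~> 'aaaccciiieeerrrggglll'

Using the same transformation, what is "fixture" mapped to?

In each case the input is transformed by: move the first 2 characters to the end (rotate left by 2), then repeat every character 3 times.
On "fixture": the first step gives "xturefi", and the second then gives "xxxtttuuurrreeefffiii".

xxxtttuuurrreeefffiii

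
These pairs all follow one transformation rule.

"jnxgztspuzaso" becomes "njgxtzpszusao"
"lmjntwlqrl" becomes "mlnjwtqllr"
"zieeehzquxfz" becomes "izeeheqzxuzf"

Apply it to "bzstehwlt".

zbtshelwt

The transformation: swap each adjacent pair of characters (1↔2, 3↔4, ...).
Doing the same to "bzstehwlt": "zbtshelwt".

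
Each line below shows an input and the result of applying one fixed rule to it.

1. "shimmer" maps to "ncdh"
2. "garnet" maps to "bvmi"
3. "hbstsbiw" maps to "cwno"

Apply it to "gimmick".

In each case the input is transformed by: shift every letter 5 places backward in the alphabet (wrapping around), then keep only the first 4 characters.
"gimmick" → "bdhhdxf" → "bdhh".

bdhh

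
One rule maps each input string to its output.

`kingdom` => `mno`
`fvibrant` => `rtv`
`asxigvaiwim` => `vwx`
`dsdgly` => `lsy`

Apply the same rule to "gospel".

Looking at the pairs, the operation is to sort the characters into alphabetical order, then keep only the last 3 characters.
Starting from "gospel": after the first operation, "eglops"; after the second, "ops".

ops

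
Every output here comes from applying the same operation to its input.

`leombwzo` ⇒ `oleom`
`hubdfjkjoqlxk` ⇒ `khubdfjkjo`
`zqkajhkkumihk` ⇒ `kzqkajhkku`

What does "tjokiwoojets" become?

stjokiwoo

The transformation: move the last character to the front, then delete the last 3 characters.
Doing the same to "tjokiwoojets": "stjokiwoo".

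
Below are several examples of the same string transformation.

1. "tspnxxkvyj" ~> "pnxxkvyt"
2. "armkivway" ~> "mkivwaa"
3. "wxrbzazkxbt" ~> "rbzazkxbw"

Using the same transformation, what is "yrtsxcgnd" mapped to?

tsxcgny

Looking at the pairs, the operation is to swap the first and last characters, then delete the first 2 characters.
Working it through for "yrtsxcgnd": intermediate "drtsxcgny", final "tsxcgny".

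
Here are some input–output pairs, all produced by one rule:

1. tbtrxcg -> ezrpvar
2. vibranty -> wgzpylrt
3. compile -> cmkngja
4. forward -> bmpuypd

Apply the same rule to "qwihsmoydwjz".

xugfqkmwbuho

Rule — shift every letter 2 places backward in the alphabet (wrapping around), then swap the first and last characters.
Starting from "qwihsmoydwjz": after the first operation, "ougfqkmwbuhx"; after the second, "xugfqkmwbuho".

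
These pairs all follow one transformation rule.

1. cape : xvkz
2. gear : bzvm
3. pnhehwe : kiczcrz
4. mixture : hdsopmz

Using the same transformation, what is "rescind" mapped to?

Rule — shift every letter 5 places backward in the alphabet (wrapping around).
Doing the same to "rescind": "mznxdiy".

mznxdiy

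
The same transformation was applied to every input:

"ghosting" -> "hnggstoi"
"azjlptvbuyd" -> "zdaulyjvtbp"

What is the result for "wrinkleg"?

rewgnkil

Rule — swap each adjacent pair of characters (1↔2, 3↔4, ...), then take characters alternately from the front and the back (1st, last, 2nd, 2nd-last, ...).
"wrinkleg" → "rwnilkge" → "rewgnkil".
(Check on "ghosting": → "hgsoitgn" → "hnggstoi" ✓)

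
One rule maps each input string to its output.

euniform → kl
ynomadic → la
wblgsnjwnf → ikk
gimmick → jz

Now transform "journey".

Each output is the input with this applied: shift every letter 3 places backward in the alphabet (wrapping around), then keep one character in every 3, starting at position 3 (positions 3rd, 6th, 9th, ...).
Starting from "journey": after the first operation, "glrokbv"; after the second, "rb".

rb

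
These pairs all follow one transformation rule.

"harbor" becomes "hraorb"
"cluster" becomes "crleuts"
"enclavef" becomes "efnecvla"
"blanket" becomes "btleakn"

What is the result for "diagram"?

The rule is to take characters alternately from the front and the back (1st, last, 2nd, 2nd-last, ...).
"diagram" → "dmiaarg".

dmiaarg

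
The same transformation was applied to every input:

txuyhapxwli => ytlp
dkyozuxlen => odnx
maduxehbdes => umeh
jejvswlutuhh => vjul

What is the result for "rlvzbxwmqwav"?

What's happening: keep one character in every 3, starting at position 1 (positions 1st, 4th, 7th, ...), then swap each adjacent pair of characters (1↔2, 3↔4, ...).
Applying both steps to "rlvzbxwmqwav": "rzww", then "zrww".

zrww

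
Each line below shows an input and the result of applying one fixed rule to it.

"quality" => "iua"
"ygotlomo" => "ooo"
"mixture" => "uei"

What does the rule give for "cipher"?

ei

Each output is the input with this applied: move the first 3 characters to the end (rotate left by 3), then keep only the vowels.
On "cipher" that produces "ei".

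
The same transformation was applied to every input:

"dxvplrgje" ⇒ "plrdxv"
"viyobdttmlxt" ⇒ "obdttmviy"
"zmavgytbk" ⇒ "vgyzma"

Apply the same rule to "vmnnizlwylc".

What's happening: delete the last 3 characters, then move the first 3 characters to the end (rotate left by 3).
Applying both steps to "vmnnizlwylc": "vmnnizlw", then "nizlwvmn".
(Check on "dxvplrgje": → "dxvplr" → "plrdxv" ✓)

nizlwvmn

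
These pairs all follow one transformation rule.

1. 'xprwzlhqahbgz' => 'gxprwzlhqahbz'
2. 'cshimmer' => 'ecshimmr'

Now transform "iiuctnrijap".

aiiuctnrijp

In each case the input is transformed by: move the last character to the front, then swap the first and last characters.
Doing the same to "iiuctnrijap": "aiiuctnrijp".
(Check on "cshimmer": → "rcshimme" → "ecshimmr" ✓)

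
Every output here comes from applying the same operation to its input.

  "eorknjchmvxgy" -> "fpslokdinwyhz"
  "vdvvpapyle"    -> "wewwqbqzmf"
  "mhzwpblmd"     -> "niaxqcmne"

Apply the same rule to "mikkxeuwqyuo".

njllyfvxrzvp

Rule — shift every letter 1 place forward in the alphabet (wrapping around).
"mikkxeuwqyuo" → "njllyfvxrzvp".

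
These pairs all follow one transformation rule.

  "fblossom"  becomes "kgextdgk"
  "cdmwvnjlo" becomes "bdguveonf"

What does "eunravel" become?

Rule — move the last 3 characters to the front (rotate right by 3), then shift every letter 8 places backward in the alphabet (wrapping around).
On "eunravel": the first step gives "veleunra", and the second then gives "nwdwmfjs".
(Check on "fblossom": → "somfblos" → "kgextdgk" ✓)

nwdwmfjs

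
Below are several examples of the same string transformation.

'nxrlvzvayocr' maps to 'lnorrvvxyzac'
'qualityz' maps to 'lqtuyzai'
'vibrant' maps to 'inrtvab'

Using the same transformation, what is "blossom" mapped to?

moossbl

The rule is to sort the characters into alphabetical order, then move the first 2 characters to the end (rotate left by 2).
On "blossom": the first step gives "blmooss", and the second then gives "moossbl".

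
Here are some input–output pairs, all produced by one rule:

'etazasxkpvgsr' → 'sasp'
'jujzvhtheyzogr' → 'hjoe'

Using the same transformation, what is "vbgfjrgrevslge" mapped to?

Looking at the pairs, the operation is to keep one character in every 3, starting at position 3 (positions 3rd, 6th, 9th, ...), then swap each adjacent pair of characters (1↔2, 3↔4, ...).
Starting from "vbgfjrgrevslge": after the first operation, "grel"; after the second, "rgle".

rgle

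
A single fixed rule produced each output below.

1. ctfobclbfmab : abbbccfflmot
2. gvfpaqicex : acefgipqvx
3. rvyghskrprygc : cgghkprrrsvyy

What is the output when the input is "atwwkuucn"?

What's happening: sort the characters into alphabetical order.
Doing the same to "atwwkuucn": "ackntuuww".

ackntuuww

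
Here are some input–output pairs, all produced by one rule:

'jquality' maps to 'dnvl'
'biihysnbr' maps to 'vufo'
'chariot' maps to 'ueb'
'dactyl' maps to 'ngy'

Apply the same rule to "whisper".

What's happening: keep every other character starting from the second (positions 2nd, 4th, 6th, ...), then shift every letter 13 places forward in the alphabet (wrapping around) — i.e. ROT13.
For "whisper", step one produces "hse"; step two turns that into "ufr".

ufr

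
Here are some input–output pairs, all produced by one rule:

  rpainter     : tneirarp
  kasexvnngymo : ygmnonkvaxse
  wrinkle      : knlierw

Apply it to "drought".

The rule is to move the last 3 characters to the front (rotate right by 3), then take characters alternately from the front and the back (1st, last, 2nd, 2nd-last, ...).
Applying that to "drought" gives "guhotrd".

guhotrd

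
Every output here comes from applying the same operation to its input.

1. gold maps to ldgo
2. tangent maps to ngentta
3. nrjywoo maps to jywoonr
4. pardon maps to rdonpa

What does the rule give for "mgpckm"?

The transformation: move the first 2 characters to the end (rotate left by 2).
Doing the same to "mgpckm": "pckmmg".

pckmmg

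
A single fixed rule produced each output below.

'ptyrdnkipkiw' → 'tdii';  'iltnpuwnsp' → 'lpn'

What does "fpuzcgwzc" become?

pcz

The pattern: keep one character in every 3, starting at position 2 (positions 2nd, 5th, 8th, ...).
"fpuzcgwzc" → "pcz".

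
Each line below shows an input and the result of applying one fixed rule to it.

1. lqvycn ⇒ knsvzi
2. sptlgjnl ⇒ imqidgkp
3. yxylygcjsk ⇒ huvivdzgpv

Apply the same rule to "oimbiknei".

ffjyfhkbl

The pattern: swap the first and last characters, then shift every letter 3 places backward in the alphabet (wrapping around).
On "oimbiknei": the first step gives "iimbikneo", and the second then gives "ffjyfhkbl".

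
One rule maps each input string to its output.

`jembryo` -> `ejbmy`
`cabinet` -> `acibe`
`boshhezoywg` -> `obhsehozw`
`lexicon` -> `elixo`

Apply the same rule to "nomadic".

Each output is the input with this applied: swap each adjacent pair of characters (1↔2, 3↔4, ...), then delete the last 2 characters.
Doing the same to "nomadic": "onami".

onami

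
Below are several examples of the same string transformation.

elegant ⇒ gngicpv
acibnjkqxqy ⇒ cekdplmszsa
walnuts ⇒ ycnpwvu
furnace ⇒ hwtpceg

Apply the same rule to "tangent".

Rule — shift every letter 2 places forward in the alphabet (wrapping around).
Doing the same to "tangent": "vcpigpv".

vcpigpv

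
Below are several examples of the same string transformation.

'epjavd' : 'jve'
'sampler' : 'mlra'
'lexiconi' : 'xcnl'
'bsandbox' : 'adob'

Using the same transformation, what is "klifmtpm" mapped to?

Looking at the pairs, the operation is to move the first 2 characters to the end (rotate left by 2), then keep every other character starting from the first (positions 1st, 3rd, 5th, ...).
Starting from "klifmtpm": after the first operation, "ifmtpmkl"; after the second, "impk".
(Check on "bsandbox": → "andboxbs" → "adob" ✓)

impk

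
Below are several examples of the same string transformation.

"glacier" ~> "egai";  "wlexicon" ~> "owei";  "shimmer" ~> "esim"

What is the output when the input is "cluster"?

The pattern: move the last 2 characters to the front (rotate right by 2), then keep every other character starting from the first (positions 1st, 3rd, 5th, ...).
Working it through for "cluster": intermediate "erclust", final "ecut".

ecut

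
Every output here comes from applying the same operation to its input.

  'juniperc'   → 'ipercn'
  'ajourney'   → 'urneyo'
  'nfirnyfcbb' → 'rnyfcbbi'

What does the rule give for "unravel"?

The pattern: delete the first 2 characters, then move the first character to the end.
Starting from "unravel": after the first operation, "ravel"; after the second, "avelr".

avelr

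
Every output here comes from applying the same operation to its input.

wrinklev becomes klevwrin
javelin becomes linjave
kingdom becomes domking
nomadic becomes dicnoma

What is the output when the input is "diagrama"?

ramadiag

Rule — move the first character to the end, then move the first 3 characters to the end (rotate left by 3).
Applying that to "diagrama" gives "ramadiag".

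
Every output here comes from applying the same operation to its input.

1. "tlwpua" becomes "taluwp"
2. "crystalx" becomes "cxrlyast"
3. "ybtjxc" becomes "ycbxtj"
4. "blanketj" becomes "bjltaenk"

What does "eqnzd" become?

In each case the input is transformed by: take characters alternately from the front and the back (1st, last, 2nd, 2nd-last, ...).
So "eqnzd" becomes "edqzn".

edqzn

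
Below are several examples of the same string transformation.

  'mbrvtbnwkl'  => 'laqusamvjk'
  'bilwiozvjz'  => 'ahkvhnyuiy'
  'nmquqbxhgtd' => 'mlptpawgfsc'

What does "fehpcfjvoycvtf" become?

The pattern: shift every letter 1 place backward in the alphabet (wrapping around).
So "fehpcfjvoycvtf" becomes "edgobeiunxbuse".

edgobeiunxbuse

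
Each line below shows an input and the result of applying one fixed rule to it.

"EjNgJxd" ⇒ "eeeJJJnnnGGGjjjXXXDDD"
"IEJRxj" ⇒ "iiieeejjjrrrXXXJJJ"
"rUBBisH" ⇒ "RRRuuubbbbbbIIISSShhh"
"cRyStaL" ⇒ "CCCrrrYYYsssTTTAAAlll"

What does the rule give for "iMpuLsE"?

IIImmmPPPUUUlllSSSeee

Looking at the pairs, the operation is to flip the case of every letter, then repeat every character 3 times.
For "iMpuLsE", step one produces "ImPUlSe"; step two turns that into "IIImmmPPPUUUlllSSSeee".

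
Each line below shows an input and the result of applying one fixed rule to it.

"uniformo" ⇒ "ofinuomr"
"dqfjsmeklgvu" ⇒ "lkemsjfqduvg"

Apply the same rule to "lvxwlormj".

Looking at the pairs, the operation is to move the last 3 characters to the front (rotate right by 3), then reverse the string.
For "lvxwlormj", step one produces "rmjlvxwlo"; step two turns that into "olwxvljmr".

olwxvljmr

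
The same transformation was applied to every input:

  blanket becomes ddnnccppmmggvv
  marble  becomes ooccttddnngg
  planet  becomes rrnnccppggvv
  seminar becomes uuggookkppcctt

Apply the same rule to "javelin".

llccxxggnnkkpp

Looking at the pairs, the operation is to shift every letter 2 places forward in the alphabet (wrapping around), then double every character.
On "javelin" that produces "llccxxggnnkkpp".
(Check on "planet": → "rncpgv" → "rrnnccppggvv" ✓)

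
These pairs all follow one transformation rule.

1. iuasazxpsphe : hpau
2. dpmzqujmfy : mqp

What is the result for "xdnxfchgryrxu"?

rgfd

The transformation: keep one character in every 3, starting at position 2 (positions 2nd, 5th, 8th, ...), then reverse the string.
"xdnxfchgryrxu" → "rgfd".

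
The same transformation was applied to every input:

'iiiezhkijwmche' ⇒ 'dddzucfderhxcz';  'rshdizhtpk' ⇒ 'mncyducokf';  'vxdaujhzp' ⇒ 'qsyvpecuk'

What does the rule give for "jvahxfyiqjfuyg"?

The rule is to shift every letter 5 places backward in the alphabet (wrapping around).
Doing the same to "jvahxfyiqjfuyg": "eqvcsatdleaptb".

eqvcsatdleaptb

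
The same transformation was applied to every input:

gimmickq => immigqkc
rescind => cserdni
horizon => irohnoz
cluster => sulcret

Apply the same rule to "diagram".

The pattern: move the last 3 characters to the front (rotate right by 3), then reverse the string.
Applying both steps to "diagram": "ramdiag", then "gaidmar".

gaidmar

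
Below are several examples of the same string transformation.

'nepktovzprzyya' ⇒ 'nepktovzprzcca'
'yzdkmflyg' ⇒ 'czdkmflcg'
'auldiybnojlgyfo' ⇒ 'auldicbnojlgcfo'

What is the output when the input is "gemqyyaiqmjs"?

gemqccaiqmjs

In each case the input is transformed by: replace every "y" with "c".
On "gemqyyaiqmjs" that produces "gemqccaiqmjs".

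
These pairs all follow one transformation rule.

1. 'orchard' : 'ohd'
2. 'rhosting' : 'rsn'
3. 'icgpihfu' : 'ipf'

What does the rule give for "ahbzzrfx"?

azf

In each case the input is transformed by: keep one character in every 3, starting at position 1 (positions 1st, 4th, 7th, ...).
On "ahbzzrfx" that produces "azf".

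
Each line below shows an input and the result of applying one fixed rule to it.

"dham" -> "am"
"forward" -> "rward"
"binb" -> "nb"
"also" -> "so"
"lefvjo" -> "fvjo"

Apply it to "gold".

The rule is to delete the first 2 characters.
On "gold" that produces "ld".

ld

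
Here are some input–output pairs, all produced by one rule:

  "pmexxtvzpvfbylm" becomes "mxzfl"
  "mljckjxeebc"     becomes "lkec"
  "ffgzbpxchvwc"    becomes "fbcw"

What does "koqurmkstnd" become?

Each output is the input with this applied: keep one character in every 3, starting at position 2 (positions 2nd, 5th, 8th, ...).
So "koqurmkstnd" becomes "orsd".

orsd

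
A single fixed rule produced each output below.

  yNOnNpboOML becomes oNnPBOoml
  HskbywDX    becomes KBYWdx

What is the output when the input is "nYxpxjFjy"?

XPXJfJY

Rule — flip the case of every letter, then delete the first 2 characters.
Applying both steps to "nYxpxjFjy": "NyXPXJfJY", then "XPXJfJY".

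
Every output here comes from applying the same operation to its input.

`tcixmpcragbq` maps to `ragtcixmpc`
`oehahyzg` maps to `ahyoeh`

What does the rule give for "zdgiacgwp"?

What's happening: delete the last 2 characters, then move the last 3 characters to the front (rotate right by 3).
"zdgiacgwp" → "zdgiacg" → "acgzdgi".

acgzdgi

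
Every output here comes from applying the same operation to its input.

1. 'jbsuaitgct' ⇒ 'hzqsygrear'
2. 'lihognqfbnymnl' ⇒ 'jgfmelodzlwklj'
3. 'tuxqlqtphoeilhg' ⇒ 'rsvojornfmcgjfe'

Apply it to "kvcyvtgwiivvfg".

itawtreuggttde

Rule — shift every letter 2 places backward in the alphabet (wrapping around).
On "kvcyvtgwiivvfg" that produces "itawtreuggttde".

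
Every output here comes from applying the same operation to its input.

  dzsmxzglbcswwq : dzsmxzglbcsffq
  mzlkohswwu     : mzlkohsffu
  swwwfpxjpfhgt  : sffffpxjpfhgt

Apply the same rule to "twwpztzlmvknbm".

Looking at the pairs, the operation is to replace every "w" with "f".
On "twwpztzlmvknbm" that produces "tffpztzlmvknbm".

tffpztzlmvknbm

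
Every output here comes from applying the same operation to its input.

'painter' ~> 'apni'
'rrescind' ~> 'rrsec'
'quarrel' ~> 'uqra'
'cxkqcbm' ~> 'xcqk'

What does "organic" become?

roag

What's happening: delete the last 3 characters, then swap each adjacent pair of characters (1↔2, 3↔4, ...).
On "organic": the first step gives "orga", and the second then gives "roag".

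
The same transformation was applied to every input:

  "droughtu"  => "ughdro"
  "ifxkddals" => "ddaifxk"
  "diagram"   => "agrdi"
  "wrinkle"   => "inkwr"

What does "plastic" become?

astpl

In each case the input is transformed by: delete the last 2 characters, then move the last 3 characters to the front (rotate right by 3).
"plastic" → "plast" → "astpl".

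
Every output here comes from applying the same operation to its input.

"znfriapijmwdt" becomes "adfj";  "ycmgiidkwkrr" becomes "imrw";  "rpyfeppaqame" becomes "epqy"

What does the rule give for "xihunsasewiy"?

ehsy

Each output is the input with this applied: keep one character in every 3, starting at position 3 (positions 3rd, 6th, 9th, ...), then sort the characters into alphabetical order.
Doing the same to "xihunsasewiy": "ehsy".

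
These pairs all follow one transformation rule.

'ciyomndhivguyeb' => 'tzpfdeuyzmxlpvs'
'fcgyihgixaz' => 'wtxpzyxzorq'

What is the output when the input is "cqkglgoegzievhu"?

thbxcxfvxqzvmyl

In each case the input is transformed by: shift every letter 9 places backward in the alphabet (wrapping around).
On "cqkglgoegzievhu" that produces "thbxcxfvxqzvmyl".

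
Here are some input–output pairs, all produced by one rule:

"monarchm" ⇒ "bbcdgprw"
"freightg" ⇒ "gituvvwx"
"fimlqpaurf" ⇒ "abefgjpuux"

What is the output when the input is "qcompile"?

In each case the input is transformed by: shift every letter 11 places backward in the alphabet (wrapping around), then sort the characters into alphabetical order.
Applying both steps to "qcompile": "frdbexat", then "abdefrtx".
(Check on "fimlqpaurf": → "uxbafepjgu" → "abefgjpuux" ✓)

abdefrtx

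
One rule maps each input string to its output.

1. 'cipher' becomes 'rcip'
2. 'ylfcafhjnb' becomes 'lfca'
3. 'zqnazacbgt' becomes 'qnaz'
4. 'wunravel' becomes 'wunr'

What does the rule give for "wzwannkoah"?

Each output is the input with this applied: swap the front and back halves of the string, then keep only the last 4 characters.
Starting from "wzwannkoah": after the first operation, "nkoahwzwan"; after the second, "zwan".

zwan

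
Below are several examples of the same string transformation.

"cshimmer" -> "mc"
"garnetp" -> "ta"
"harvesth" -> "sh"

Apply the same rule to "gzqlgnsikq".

nkz

Looking at the pairs, the operation is to move the first 3 characters to the end (rotate left by 3), then keep one character in every 3, starting at position 3 (positions 3rd, 6th, 9th, ...).
Applying both steps to "gzqlgnsikq": "lgnsikqgzq", then "nkz".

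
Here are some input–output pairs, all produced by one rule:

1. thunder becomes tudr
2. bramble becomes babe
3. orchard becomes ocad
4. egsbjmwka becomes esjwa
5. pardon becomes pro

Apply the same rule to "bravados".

baao

The transformation: keep every other character starting from the first (positions 1st, 3rd, 5th, ...).
Applying that to "bravados" gives "baao".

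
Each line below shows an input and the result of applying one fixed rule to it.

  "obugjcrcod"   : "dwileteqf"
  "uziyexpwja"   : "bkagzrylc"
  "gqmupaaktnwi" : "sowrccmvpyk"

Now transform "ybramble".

dtcodng

Looking at the pairs, the operation is to shift every letter 2 places forward in the alphabet (wrapping around), then delete the first character.
On "ybramble": the first step gives "adtcodng", and the second then gives "dtcodng".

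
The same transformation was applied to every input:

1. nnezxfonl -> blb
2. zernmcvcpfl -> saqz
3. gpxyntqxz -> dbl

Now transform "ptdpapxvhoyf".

Looking at the pairs, the operation is to keep one character in every 3, starting at position 2 (positions 2nd, 5th, 8th, ...), then shift every letter 12 places backward in the alphabet (wrapping around).
"ptdpapxvhoyf" → "tavy" → "hojm".
(Check on "nnezxfonl": → "nxn" → "blb" ✓)

hojm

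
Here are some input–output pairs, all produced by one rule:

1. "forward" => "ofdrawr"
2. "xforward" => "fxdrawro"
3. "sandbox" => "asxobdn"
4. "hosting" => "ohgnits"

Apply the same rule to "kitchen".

Looking at the pairs, the operation is to reverse the string, then move the last 2 characters to the front (rotate right by 2).
Applying both steps to "kitchen": "nehctik", then "iknehct".
(Check on "xforward": → "drawrofx" → "fxdrawro" ✓)

iknehct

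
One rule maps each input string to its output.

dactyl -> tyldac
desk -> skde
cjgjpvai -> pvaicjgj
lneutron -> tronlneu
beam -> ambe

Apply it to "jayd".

ydja

In each case the input is transformed by: swap the front and back halves of the string.
So "jayd" becomes "ydja".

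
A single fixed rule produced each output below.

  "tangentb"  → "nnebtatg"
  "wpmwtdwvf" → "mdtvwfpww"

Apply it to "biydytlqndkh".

ytyqldnhkibd

Looking at the pairs, the operation is to swap each adjacent pair of characters (1↔2, 3↔4, ...), then move the first 3 characters to the end (rotate left by 3).
Applying that to "biydytlqndkh" gives "ytyqldnhkibd".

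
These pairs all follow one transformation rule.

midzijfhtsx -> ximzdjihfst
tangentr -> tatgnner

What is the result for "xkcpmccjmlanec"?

Each output is the input with this applied: swap each adjacent pair of characters (1↔2, 3↔4, ...), then move the last character to the front.
"xkcpmccjmlanec" → "kxpccmjclmnace" → "ekxpccmjclmnac".

ekxpccmjclmnac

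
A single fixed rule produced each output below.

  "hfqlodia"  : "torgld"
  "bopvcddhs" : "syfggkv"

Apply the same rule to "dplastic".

In each case the input is transformed by: delete the first 2 characters, then shift every letter 3 places forward in the alphabet (wrapping around).
For "dplastic", step one produces "lastic"; step two turns that into "odvwlf".

odvwlf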